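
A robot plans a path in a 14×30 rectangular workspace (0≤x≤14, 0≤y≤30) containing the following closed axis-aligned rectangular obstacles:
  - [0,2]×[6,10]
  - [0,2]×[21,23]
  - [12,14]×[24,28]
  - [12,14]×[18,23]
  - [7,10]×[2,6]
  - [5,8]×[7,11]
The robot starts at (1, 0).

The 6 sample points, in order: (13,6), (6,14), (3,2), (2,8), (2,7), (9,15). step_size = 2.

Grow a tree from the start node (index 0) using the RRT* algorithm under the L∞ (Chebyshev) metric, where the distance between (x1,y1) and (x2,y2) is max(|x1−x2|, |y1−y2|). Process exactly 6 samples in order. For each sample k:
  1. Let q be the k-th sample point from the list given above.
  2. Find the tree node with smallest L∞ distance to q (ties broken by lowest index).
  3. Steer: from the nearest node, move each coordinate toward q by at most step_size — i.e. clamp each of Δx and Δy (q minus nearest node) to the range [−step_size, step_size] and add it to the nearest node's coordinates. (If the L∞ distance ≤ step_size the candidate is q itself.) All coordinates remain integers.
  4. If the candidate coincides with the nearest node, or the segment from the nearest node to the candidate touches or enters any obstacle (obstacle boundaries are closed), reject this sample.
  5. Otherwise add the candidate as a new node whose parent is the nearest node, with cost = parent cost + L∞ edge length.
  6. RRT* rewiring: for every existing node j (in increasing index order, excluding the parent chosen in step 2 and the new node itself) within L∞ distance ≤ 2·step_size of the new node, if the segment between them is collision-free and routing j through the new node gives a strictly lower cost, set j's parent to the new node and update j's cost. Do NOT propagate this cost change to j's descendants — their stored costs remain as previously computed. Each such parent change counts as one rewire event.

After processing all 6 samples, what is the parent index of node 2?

1. q=(13,6) nearest=0 d=12 new=(3,2) → add node 1 parent=0 cost=2
2. q=(6,14) nearest=1 d=12 new=(5,4) → add node 2 parent=1 cost=4
3. q=(3,2) nearest=1 d=0 → coincident, reject
4. q=(2,8) nearest=2 d=4 new=(3,6) → add node 3 parent=2 cost=6
5. q=(2,7) nearest=3 d=1 new=(2,7) → blocked by [0,2]×[6,10], reject
6. q=(9,15) nearest=3 d=9 new=(5,8) → blocked by [5,8]×[7,11], reject

Parent of node 2: 1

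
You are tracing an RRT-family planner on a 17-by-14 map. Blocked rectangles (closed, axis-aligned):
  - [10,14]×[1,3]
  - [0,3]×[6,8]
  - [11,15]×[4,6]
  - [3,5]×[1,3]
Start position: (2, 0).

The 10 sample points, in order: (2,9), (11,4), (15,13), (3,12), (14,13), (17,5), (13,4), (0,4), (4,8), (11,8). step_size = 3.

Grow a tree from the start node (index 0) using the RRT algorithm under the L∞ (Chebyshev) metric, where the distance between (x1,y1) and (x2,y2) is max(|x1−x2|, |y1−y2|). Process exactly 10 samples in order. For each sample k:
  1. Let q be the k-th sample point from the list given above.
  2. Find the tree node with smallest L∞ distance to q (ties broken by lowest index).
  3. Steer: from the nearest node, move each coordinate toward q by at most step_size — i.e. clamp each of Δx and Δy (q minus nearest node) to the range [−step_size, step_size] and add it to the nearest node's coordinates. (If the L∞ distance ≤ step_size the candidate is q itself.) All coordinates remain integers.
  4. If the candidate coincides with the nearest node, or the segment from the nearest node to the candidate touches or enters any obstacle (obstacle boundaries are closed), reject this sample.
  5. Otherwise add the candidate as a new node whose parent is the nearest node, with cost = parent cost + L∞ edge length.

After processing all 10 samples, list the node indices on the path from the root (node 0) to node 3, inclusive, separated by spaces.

Path: 0 1 2 3

1. q=(2,9) nearest=0 d=9 new=(2,3) → add node 1 parent=0 cost=3
2. q=(11,4) nearest=0 d=9 new=(5,3) → blocked by [3,5]×[1,3], reject
3. q=(15,13) nearest=0 d=13 new=(5,3) → blocked by [3,5]×[1,3], reject
4. q=(3,12) nearest=1 d=9 new=(3,6) → blocked by [0,3]×[6,8], reject
5. q=(14,13) nearest=1 d=12 new=(5,6) → add node 2 parent=1 cost=6
6. q=(17,5) nearest=2 d=12 new=(8,5) → add node 3 parent=2 cost=9
7. q=(13,4) nearest=3 d=5 new=(11,4) → blocked by [11,15]×[4,6], reject
8. q=(0,4) nearest=1 d=2 new=(0,4) → add node 4 parent=1 cost=5
9. q=(4,8) nearest=2 d=2 new=(4,8) → add node 5 parent=2 cost=8
10. q=(11,8) nearest=3 d=3 new=(11,8) → add node 6 parent=3 cost=12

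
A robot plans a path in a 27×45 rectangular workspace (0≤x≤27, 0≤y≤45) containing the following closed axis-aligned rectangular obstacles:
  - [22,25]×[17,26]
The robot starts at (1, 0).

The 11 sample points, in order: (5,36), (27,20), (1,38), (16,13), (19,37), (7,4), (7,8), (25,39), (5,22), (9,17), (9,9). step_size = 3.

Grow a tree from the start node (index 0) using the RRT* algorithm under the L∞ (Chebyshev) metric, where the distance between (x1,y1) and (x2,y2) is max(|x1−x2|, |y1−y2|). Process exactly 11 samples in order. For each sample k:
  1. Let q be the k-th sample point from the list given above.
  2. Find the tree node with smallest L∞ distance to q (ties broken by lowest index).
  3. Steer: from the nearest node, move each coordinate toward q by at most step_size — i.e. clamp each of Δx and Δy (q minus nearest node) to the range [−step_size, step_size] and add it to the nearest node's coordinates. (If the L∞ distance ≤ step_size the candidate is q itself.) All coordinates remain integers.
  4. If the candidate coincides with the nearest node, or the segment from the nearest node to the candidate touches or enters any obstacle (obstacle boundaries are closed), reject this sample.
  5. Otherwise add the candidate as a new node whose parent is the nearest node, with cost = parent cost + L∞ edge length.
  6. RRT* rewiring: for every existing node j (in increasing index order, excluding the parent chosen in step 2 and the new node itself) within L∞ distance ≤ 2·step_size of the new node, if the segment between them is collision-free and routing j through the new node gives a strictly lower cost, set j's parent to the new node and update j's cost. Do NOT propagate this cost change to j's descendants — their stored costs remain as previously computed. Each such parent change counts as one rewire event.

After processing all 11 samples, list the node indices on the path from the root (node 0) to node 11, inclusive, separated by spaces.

1. q=(5,36) nearest=0 d=36 new=(4,3) → add node 1 parent=0 cost=3
2. q=(27,20) nearest=1 d=23 new=(7,6) → add node 2 parent=1 cost=6
3. q=(1,38) nearest=2 d=32 new=(4,9) → add node 3 parent=2 cost=9
4. q=(16,13) nearest=2 d=9 new=(10,9) → add node 4 parent=2 cost=9
5. q=(19,37) nearest=3 d=28 new=(7,12) → add node 5 parent=3 cost=12
6. q=(7,4) nearest=2 d=2 new=(7,4) → add node 6 parent=2 cost=8
7. q=(7,8) nearest=2 d=2 new=(7,8) → add node 7 parent=2 cost=8
8. q=(25,39) nearest=5 d=27 new=(10,15) → add node 8 parent=5 cost=15
9. q=(5,22) nearest=8 d=7 new=(7,18) → add node 9 parent=8 cost=18
10. q=(9,17) nearest=8 d=2 new=(9,17) → add node 10 parent=8 cost=17
11. q=(9,9) nearest=4 d=1 new=(9,9) → add node 11 parent=4 cost=10

Path: 0 1 2 4 11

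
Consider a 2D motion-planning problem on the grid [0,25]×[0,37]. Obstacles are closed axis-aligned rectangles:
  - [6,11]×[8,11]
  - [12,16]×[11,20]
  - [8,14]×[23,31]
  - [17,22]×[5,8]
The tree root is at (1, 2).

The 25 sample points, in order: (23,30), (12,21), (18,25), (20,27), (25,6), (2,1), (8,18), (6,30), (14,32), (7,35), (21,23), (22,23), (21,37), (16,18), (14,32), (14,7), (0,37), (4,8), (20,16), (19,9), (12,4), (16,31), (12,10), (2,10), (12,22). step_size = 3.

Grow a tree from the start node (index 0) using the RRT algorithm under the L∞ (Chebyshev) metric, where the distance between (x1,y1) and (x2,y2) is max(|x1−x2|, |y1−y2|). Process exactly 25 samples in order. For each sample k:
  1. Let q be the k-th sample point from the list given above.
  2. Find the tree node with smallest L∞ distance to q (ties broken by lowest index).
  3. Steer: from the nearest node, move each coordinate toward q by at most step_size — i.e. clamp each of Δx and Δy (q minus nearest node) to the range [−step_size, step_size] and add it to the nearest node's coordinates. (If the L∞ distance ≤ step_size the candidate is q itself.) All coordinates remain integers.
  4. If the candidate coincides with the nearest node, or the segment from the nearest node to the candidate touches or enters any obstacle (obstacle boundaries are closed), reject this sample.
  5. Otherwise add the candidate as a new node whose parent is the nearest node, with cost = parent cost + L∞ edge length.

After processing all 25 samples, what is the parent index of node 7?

1. q=(23,30) nearest=0 d=28 new=(4,5) → add node 1 parent=0 cost=3
2. q=(12,21) nearest=1 d=16 new=(7,8) → blocked by [6,11]×[8,11], reject
3. q=(18,25) nearest=1 d=20 new=(7,8) → blocked by [6,11]×[8,11], reject
4. q=(20,27) nearest=1 d=22 new=(7,8) → blocked by [6,11]×[8,11], reject
5. q=(25,6) nearest=1 d=21 new=(7,6) → add node 2 parent=1 cost=6
6. q=(2,1) nearest=0 d=1 new=(2,1) → add node 3 parent=0 cost=1
7. q=(8,18) nearest=2 d=12 new=(8,9) → blocked by [6,11]×[8,11], reject
8. q=(6,30) nearest=2 d=24 new=(6,9) → blocked by [6,11]×[8,11], reject
9. q=(14,32) nearest=2 d=26 new=(10,9) → blocked by [6,11]×[8,11], reject
10. q=(7,35) nearest=2 d=29 new=(7,9) → blocked by [6,11]×[8,11], reject
11. q=(21,23) nearest=2 d=17 new=(10,9) → blocked by [6,11]×[8,11], reject
12. q=(22,23) nearest=2 d=17 new=(10,9) → blocked by [6,11]×[8,11], reject
13. q=(21,37) nearest=2 d=31 new=(10,9) → blocked by [6,11]×[8,11], reject
14. q=(16,18) nearest=2 d=12 new=(10,9) → blocked by [6,11]×[8,11], reject
15. q=(14,32) nearest=2 d=26 new=(10,9) → blocked by [6,11]×[8,11], reject
16. q=(14,7) nearest=2 d=7 new=(10,7) → add node 4 parent=2 cost=9
17. q=(0,37) nearest=4 d=30 new=(7,10) → blocked by [6,11]×[8,11], reject
18. q=(4,8) nearest=1 d=3 new=(4,8) → add node 5 parent=1 cost=6
19. q=(20,16) nearest=4 d=10 new=(13,10) → blocked by [6,11]×[8,11], reject
20. q=(19,9) nearest=4 d=9 new=(13,9) → add node 6 parent=4 cost=12
21. q=(12,4) nearest=4 d=3 new=(12,4) → add node 7 parent=4 cost=12
22. q=(16,31) nearest=6 d=22 new=(16,12) → blocked by [12,16]×[11,20], reject
23. q=(12,10) nearest=6 d=1 new=(12,10) → add node 8 parent=6 cost=13
24. q=(2,10) nearest=5 d=2 new=(2,10) → add node 9 parent=5 cost=8
25. q=(12,22) nearest=8 d=12 new=(12,13) → blocked by [12,16]×[11,20], reject

Parent of node 7: 4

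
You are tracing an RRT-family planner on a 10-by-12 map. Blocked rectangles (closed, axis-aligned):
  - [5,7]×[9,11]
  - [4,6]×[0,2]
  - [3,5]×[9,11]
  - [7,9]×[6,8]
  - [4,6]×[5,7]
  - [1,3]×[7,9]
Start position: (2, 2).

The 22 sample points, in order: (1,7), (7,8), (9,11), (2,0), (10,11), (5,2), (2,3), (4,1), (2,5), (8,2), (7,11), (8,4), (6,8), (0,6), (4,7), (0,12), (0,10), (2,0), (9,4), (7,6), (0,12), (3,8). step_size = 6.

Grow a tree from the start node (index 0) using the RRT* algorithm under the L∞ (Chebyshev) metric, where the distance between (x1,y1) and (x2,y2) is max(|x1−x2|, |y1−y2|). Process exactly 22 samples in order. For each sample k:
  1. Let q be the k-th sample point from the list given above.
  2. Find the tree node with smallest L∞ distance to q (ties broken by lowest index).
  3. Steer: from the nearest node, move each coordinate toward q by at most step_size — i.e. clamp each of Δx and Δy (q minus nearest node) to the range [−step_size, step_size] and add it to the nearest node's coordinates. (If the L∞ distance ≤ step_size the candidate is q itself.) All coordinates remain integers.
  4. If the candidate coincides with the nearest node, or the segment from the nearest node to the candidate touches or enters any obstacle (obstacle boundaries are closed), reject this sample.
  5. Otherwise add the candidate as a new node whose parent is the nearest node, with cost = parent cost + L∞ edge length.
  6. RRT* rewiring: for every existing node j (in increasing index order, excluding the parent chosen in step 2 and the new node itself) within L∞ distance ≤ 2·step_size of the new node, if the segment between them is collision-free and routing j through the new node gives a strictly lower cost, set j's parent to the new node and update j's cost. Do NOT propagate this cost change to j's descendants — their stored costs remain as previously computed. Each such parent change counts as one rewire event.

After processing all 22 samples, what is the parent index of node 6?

1. q=(1,7) nearest=0 d=5 new=(1,7) → blocked by [1,3]×[7,9], reject
2. q=(7,8) nearest=0 d=6 new=(7,8) → blocked by [7,9]×[6,8], reject
3. q=(9,11) nearest=0 d=9 new=(8,8) → blocked by [7,9]×[6,8], reject
4. q=(2,0) nearest=0 d=2 new=(2,0) → add node 1 parent=0 cost=2
5. q=(10,11) nearest=0 d=9 new=(8,8) → blocked by [7,9]×[6,8], reject
6. q=(5,2) nearest=0 d=3 new=(5,2) → blocked by [4,6]×[0,2], reject
7. q=(2,3) nearest=0 d=1 new=(2,3) → add node 2 parent=0 cost=1
8. q=(4,1) nearest=0 d=2 new=(4,1) → blocked by [4,6]×[0,2], reject
9. q=(2,5) nearest=2 d=2 new=(2,5) → add node 3 parent=2 cost=3
10. q=(8,2) nearest=0 d=6 new=(8,2) → blocked by [4,6]×[0,2], reject
11. q=(7,11) nearest=3 d=6 new=(7,11) → blocked by [5,7]×[9,11], reject
12. q=(8,4) nearest=0 d=6 new=(8,4) → add node 4 parent=0 cost=6
13. q=(6,8) nearest=3 d=4 new=(6,8) → blocked by [4,6]×[5,7], reject
14. q=(0,6) nearest=3 d=2 new=(0,6) → add node 5 parent=3 cost=5
15. q=(4,7) nearest=3 d=2 new=(4,7) → blocked by [4,6]×[5,7], reject
16. q=(0,12) nearest=5 d=6 new=(0,12) → add node 6 parent=5 cost=11
17. q=(0,10) nearest=6 d=2 new=(0,10) → add node 7 parent=6 cost=13
18. q=(2,0) nearest=1 d=0 → coincident, reject
19. q=(9,4) nearest=4 d=1 new=(9,4) → add node 8 parent=4 cost=7
20. q=(7,6) nearest=4 d=2 new=(7,6) → blocked by [7,9]×[6,8], reject
21. q=(0,12) nearest=6 d=0 → coincident, reject
22. q=(3,8) nearest=3 d=3 new=(3,8) → blocked by [1,3]×[7,9], reject

Parent of node 6: 5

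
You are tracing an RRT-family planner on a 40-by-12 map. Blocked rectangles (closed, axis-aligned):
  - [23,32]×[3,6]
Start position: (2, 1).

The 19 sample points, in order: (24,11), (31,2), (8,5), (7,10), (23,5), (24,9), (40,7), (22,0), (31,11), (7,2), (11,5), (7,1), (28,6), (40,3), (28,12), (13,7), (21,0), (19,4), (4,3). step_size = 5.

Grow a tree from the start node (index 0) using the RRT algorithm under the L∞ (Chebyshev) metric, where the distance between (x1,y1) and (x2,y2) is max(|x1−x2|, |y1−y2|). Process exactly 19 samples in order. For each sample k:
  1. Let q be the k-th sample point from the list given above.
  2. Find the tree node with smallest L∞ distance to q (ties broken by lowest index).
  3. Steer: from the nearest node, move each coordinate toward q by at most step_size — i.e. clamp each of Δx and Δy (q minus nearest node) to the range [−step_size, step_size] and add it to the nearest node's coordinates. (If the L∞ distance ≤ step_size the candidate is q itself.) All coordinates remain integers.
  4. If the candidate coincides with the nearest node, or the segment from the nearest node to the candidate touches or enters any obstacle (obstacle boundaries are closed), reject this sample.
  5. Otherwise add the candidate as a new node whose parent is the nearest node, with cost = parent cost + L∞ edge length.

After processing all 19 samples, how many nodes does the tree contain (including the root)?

1. q=(24,11) nearest=0 d=22 new=(7,6) → add node 1 parent=0 cost=5
2. q=(31,2) nearest=1 d=24 new=(12,2) → add node 2 parent=1 cost=10
3. q=(8,5) nearest=1 d=1 new=(8,5) → add node 3 parent=1 cost=6
4. q=(7,10) nearest=1 d=4 new=(7,10) → add node 4 parent=1 cost=9
5. q=(23,5) nearest=2 d=11 new=(17,5) → add node 5 parent=2 cost=15
6. q=(24,9) nearest=5 d=7 new=(22,9) → add node 6 parent=5 cost=20
7. q=(40,7) nearest=6 d=18 new=(27,7) → add node 7 parent=6 cost=25
8. q=(22,0) nearest=5 d=5 new=(22,0) → add node 8 parent=5 cost=20
9. q=(31,11) nearest=7 d=4 new=(31,11) → add node 9 parent=7 cost=29
10. q=(7,2) nearest=3 d=3 new=(7,2) → add node 10 parent=3 cost=9
11. q=(11,5) nearest=2 d=3 new=(11,5) → add node 11 parent=2 cost=13
12. q=(7,1) nearest=10 d=1 new=(7,1) → add node 12 parent=10 cost=10
13. q=(28,6) nearest=7 d=1 new=(28,6) → blocked by [23,32]×[3,6], reject
14. q=(40,3) nearest=9 d=9 new=(36,6) → add node 13 parent=9 cost=34
15. q=(28,12) nearest=9 d=3 new=(28,12) → add node 14 parent=9 cost=32
16. q=(13,7) nearest=11 d=2 new=(13,7) → add node 15 parent=11 cost=15
17. q=(21,0) nearest=8 d=1 new=(21,0) → add node 16 parent=8 cost=21
18. q=(19,4) nearest=5 d=2 new=(19,4) → add node 17 parent=5 cost=17
19. q=(4,3) nearest=0 d=2 new=(4,3) → add node 18 parent=0 cost=2

Node count: 19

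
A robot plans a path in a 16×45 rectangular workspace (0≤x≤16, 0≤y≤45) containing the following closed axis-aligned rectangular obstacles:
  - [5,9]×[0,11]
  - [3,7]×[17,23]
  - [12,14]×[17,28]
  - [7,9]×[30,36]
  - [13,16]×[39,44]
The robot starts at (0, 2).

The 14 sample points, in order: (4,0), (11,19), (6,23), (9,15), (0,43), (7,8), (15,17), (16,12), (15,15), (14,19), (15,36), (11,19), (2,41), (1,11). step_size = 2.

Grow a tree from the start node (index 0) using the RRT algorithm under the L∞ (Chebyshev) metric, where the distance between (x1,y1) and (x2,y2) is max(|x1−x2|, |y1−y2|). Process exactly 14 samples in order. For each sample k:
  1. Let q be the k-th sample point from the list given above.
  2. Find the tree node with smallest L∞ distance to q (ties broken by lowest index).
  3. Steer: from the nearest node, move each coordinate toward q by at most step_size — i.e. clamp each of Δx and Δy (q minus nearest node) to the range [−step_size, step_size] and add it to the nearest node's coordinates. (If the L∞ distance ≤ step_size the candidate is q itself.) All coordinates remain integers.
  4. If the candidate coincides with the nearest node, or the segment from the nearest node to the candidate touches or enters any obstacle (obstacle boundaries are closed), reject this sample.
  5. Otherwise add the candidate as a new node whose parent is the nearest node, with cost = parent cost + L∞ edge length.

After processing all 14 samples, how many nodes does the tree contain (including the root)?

1. q=(4,0) nearest=0 d=4 new=(2,0) → add node 1 parent=0 cost=2
2. q=(11,19) nearest=0 d=17 new=(2,4) → add node 2 parent=0 cost=2
3. q=(6,23) nearest=2 d=19 new=(4,6) → add node 3 parent=2 cost=4
4. q=(9,15) nearest=3 d=9 new=(6,8) → blocked by [5,9]×[0,11], reject
5. q=(0,43) nearest=3 d=37 new=(2,8) → add node 4 parent=3 cost=6
6. q=(7,8) nearest=3 d=3 new=(6,8) → blocked by [5,9]×[0,11], reject
7. q=(15,17) nearest=3 d=11 new=(6,8) → blocked by [5,9]×[0,11], reject
8. q=(16,12) nearest=3 d=12 new=(6,8) → blocked by [5,9]×[0,11], reject
9. q=(15,15) nearest=3 d=11 new=(6,8) → blocked by [5,9]×[0,11], reject
10. q=(14,19) nearest=4 d=12 new=(4,10) → add node 5 parent=4 cost=8
11. q=(15,36) nearest=5 d=26 new=(6,12) → blocked by [5,9]×[0,11], reject
12. q=(11,19) nearest=5 d=9 new=(6,12) → blocked by [5,9]×[0,11], reject
13. q=(2,41) nearest=5 d=31 new=(2,12) → add node 6 parent=5 cost=10
14. q=(1,11) nearest=6 d=1 new=(1,11) → add node 7 parent=6 cost=11

Node count: 8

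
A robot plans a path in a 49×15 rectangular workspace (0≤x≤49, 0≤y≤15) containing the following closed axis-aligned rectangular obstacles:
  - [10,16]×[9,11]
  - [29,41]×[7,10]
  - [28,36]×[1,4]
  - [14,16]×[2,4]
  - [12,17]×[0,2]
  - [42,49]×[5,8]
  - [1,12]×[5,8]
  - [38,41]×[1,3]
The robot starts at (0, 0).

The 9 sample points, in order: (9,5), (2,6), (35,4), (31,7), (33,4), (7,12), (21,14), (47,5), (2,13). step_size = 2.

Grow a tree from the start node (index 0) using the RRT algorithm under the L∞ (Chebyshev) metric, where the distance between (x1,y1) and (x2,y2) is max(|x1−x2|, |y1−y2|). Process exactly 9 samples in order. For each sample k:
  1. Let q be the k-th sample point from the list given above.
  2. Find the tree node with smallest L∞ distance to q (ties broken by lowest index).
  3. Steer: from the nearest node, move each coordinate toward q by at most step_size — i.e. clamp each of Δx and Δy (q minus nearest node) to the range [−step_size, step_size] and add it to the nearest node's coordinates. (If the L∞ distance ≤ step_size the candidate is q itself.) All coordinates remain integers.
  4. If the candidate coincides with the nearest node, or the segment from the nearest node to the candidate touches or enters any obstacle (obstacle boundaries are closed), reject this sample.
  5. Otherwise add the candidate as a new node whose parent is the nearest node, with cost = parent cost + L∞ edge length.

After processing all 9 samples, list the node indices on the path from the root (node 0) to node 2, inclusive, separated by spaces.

1. q=(9,5) nearest=0 d=9 new=(2,2) → add node 1 parent=0 cost=2
2. q=(2,6) nearest=1 d=4 new=(2,4) → add node 2 parent=1 cost=4
3. q=(35,4) nearest=1 d=33 new=(4,4) → add node 3 parent=1 cost=4
4. q=(31,7) nearest=3 d=27 new=(6,6) → blocked by [1,12]×[5,8], reject
5. q=(33,4) nearest=3 d=29 new=(6,4) → add node 4 parent=3 cost=6
6. q=(7,12) nearest=2 d=8 new=(4,6) → blocked by [1,12]×[5,8], reject
7. q=(21,14) nearest=4 d=15 new=(8,6) → blocked by [1,12]×[5,8], reject
8. q=(47,5) nearest=4 d=41 new=(8,5) → blocked by [1,12]×[5,8], reject
9. q=(2,13) nearest=2 d=9 new=(2,6) → blocked by [1,12]×[5,8], reject

Path: 0 1 2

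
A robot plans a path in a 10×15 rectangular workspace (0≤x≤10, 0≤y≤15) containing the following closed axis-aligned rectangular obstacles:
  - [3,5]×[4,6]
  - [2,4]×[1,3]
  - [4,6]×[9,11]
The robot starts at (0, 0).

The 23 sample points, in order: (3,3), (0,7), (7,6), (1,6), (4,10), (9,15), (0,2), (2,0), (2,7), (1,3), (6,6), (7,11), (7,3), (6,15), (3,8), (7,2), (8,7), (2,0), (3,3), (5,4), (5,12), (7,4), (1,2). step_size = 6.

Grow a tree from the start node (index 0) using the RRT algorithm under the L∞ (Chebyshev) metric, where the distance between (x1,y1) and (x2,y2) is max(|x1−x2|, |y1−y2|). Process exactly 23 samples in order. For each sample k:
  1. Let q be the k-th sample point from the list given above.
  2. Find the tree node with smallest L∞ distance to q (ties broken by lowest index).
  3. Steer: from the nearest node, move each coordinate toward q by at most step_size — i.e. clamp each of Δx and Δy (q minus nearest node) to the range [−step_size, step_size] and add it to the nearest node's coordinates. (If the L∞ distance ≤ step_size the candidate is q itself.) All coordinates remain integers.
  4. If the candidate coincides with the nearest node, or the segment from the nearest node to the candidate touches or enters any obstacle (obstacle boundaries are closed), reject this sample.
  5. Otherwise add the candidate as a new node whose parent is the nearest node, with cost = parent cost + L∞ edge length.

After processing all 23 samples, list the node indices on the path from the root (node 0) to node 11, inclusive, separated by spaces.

1. q=(3,3) nearest=0 d=3 new=(3,3) → blocked by [2,4]×[1,3], reject
2. q=(0,7) nearest=0 d=7 new=(0,6) → add node 1 parent=0 cost=6
3. q=(7,6) nearest=0 d=7 new=(6,6) → blocked by [3,5]×[4,6], reject
4. q=(1,6) nearest=1 d=1 new=(1,6) → add node 2 parent=1 cost=7
5. q=(4,10) nearest=1 d=4 new=(4,10) → blocked by [4,6]×[9,11], reject
6. q=(9,15) nearest=1 d=9 new=(6,12) → blocked by [4,6]×[9,11], reject
7. q=(0,2) nearest=0 d=2 new=(0,2) → add node 3 parent=0 cost=2
8. q=(2,0) nearest=0 d=2 new=(2,0) → add node 4 parent=0 cost=2
9. q=(2,7) nearest=2 d=1 new=(2,7) → add node 5 parent=2 cost=8
10. q=(1,3) nearest=3 d=1 new=(1,3) → add node 6 parent=3 cost=3
11. q=(6,6) nearest=5 d=4 new=(6,6) → add node 7 parent=5 cost=12
12. q=(7,11) nearest=5 d=5 new=(7,11) → blocked by [4,6]×[9,11], reject
13. q=(7,3) nearest=7 d=3 new=(7,3) → add node 8 parent=7 cost=15
14. q=(6,15) nearest=5 d=8 new=(6,13) → blocked by [4,6]×[9,11], reject
15. q=(3,8) nearest=5 d=1 new=(3,8) → add node 9 parent=5 cost=9
16. q=(7,2) nearest=8 d=1 new=(7,2) → add node 10 parent=8 cost=16
17. q=(8,7) nearest=7 d=2 new=(8,7) → add node 11 parent=7 cost=14
18. q=(2,0) nearest=4 d=0 → coincident, reject
19. q=(3,3) nearest=6 d=2 new=(3,3) → blocked by [2,4]×[1,3], reject
20. q=(5,4) nearest=7 d=2 new=(5,4) → blocked by [3,5]×[4,6], reject
21. q=(5,12) nearest=9 d=4 new=(5,12) → blocked by [4,6]×[9,11], reject
22. q=(7,4) nearest=8 d=1 new=(7,4) → add node 12 parent=8 cost=16
23. q=(1,2) nearest=3 d=1 new=(1,2) → add node 13 parent=3 cost=3

Path: 0 1 2 5 7 11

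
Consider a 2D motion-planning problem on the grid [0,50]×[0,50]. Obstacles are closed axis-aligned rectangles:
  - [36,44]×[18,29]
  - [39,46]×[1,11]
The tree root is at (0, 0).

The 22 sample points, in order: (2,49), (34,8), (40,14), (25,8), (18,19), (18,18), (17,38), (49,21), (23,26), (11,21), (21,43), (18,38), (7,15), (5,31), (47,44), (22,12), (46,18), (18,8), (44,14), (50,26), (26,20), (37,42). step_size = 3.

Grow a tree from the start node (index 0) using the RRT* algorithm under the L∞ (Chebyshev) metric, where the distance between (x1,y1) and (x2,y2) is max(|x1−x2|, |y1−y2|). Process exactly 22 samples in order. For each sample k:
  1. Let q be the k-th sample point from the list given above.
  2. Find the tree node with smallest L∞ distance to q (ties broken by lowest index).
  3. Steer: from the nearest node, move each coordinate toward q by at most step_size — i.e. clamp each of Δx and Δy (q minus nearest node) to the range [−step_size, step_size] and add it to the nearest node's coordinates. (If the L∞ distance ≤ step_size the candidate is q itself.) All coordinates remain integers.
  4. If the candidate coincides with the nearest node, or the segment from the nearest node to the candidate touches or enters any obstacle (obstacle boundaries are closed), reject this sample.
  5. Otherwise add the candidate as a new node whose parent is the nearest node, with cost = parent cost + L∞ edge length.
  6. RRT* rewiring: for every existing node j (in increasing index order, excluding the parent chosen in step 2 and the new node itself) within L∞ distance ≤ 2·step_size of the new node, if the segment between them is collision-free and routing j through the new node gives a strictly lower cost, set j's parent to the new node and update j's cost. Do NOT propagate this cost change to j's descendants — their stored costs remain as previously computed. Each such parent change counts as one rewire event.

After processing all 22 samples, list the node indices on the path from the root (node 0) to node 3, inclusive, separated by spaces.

Path: 0 1 2 3

1. q=(2,49) nearest=0 d=49 new=(2,3) → add node 1 parent=0 cost=3
2. q=(34,8) nearest=1 d=32 new=(5,6) → add node 2 parent=1 cost=6
3. q=(40,14) nearest=2 d=35 new=(8,9) → add node 3 parent=2 cost=9
4. q=(25,8) nearest=3 d=17 new=(11,8) → add node 4 parent=3 cost=12
5. q=(18,19) nearest=3 d=10 new=(11,12) → add node 5 parent=3 cost=12
6. q=(18,18) nearest=5 d=7 new=(14,15) → add node 6 parent=5 cost=15
7. q=(17,38) nearest=6 d=23 new=(17,18) → add node 7 parent=6 cost=18
8. q=(49,21) nearest=7 d=32 new=(20,21) → add node 8 parent=7 cost=21
9. q=(23,26) nearest=8 d=5 new=(23,24) → add node 9 parent=8 cost=24
10. q=(11,21) nearest=6 d=6 new=(11,18) → add node 10 parent=6 cost=18
11. q=(21,43) nearest=9 d=19 new=(21,27) → add node 11 parent=9 cost=27
12. q=(18,38) nearest=11 d=11 new=(18,30) → add node 12 parent=11 cost=30
13. q=(7,15) nearest=5 d=4 new=(8,15) → add node 13 parent=5 cost=15
14. q=(5,31) nearest=7 d=13 new=(14,21) → add node 14 parent=7 cost=21
15. q=(47,44) nearest=9 d=24 new=(26,27) → add node 15 parent=9 cost=27
16. q=(22,12) nearest=7 d=6 new=(20,15) → add node 16 parent=7 cost=21
17. q=(46,18) nearest=15 d=20 new=(29,24) → add node 17 parent=15 cost=30
18. q=(18,8) nearest=4 d=7 new=(14,8) → add node 18 parent=4 cost=15
19. q=(44,14) nearest=17 d=15 new=(32,21) → add node 19 parent=17 cost=33
20. q=(50,26) nearest=19 d=18 new=(35,24) → add node 20 parent=19 cost=36
21. q=(26,20) nearest=9 d=4 new=(26,21) → add node 21 parent=9 cost=27
22. q=(37,42) nearest=15 d=15 new=(29,30) → add node 22 parent=15 cost=30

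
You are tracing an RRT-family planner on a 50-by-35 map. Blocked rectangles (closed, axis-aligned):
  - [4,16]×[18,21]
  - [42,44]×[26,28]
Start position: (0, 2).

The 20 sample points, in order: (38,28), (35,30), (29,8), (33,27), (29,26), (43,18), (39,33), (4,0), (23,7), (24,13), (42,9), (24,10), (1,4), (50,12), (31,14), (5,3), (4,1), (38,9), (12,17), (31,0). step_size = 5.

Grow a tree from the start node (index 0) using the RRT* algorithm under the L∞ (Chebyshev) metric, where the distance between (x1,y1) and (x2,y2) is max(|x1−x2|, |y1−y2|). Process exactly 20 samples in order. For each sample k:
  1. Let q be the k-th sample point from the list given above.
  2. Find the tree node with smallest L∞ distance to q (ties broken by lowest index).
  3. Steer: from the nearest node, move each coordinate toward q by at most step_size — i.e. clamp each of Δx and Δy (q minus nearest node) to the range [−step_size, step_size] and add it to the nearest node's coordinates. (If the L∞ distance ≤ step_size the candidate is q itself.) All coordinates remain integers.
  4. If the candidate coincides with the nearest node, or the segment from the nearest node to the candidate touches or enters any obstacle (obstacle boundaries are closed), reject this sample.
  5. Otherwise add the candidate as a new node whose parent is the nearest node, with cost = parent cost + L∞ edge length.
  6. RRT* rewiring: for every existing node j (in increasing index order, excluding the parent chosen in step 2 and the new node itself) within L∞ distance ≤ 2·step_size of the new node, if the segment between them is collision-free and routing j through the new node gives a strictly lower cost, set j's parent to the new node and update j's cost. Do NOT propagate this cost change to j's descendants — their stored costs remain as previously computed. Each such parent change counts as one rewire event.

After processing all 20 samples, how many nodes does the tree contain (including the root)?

1. q=(38,28) nearest=0 d=38 new=(5,7) → add node 1 parent=0 cost=5
2. q=(35,30) nearest=1 d=30 new=(10,12) → add node 2 parent=1 cost=10
3. q=(29,8) nearest=2 d=19 new=(15,8) → add node 3 parent=2 cost=15
4. q=(33,27) nearest=3 d=19 new=(20,13) → add node 4 parent=3 cost=20
5. q=(29,26) nearest=4 d=13 new=(25,18) → add node 5 parent=4 cost=25
6. q=(43,18) nearest=5 d=18 new=(30,18) → add node 6 parent=5 cost=30
7. q=(39,33) nearest=5 d=15 new=(30,23) → add node 7 parent=5 cost=30
8. q=(4,0) nearest=0 d=4 new=(4,0) → add node 8 parent=0 cost=4
9. q=(23,7) nearest=4 d=6 new=(23,8) → add node 9 parent=4 cost=25
10. q=(24,13) nearest=4 d=4 new=(24,13) → add node 10 parent=4 cost=24
11. q=(42,9) nearest=6 d=12 new=(35,13) → add node 11 parent=6 cost=35
12. q=(24,10) nearest=9 d=2 new=(24,10) → add node 12 parent=9 cost=27
13. q=(1,4) nearest=0 d=2 new=(1,4) → add node 13 parent=0 cost=2
14. q=(50,12) nearest=11 d=15 new=(40,12) → add node 14 parent=11 cost=40
15. q=(31,14) nearest=6 d=4 new=(31,14) → add node 15 parent=6 cost=34
16. q=(5,3) nearest=8 d=3 new=(5,3) → add node 16 parent=8 cost=7
17. q=(4,1) nearest=8 d=1 new=(4,1) → add node 17 parent=8 cost=5
18. q=(38,9) nearest=14 d=3 new=(38,9) → add node 18 parent=14 cost=43
19. q=(12,17) nearest=2 d=5 new=(12,17) → add node 19 parent=2 cost=15
20. q=(31,0) nearest=9 d=8 new=(28,3) → add node 20 parent=9 cost=30; rewire 18→20 (40<43)

Node count: 21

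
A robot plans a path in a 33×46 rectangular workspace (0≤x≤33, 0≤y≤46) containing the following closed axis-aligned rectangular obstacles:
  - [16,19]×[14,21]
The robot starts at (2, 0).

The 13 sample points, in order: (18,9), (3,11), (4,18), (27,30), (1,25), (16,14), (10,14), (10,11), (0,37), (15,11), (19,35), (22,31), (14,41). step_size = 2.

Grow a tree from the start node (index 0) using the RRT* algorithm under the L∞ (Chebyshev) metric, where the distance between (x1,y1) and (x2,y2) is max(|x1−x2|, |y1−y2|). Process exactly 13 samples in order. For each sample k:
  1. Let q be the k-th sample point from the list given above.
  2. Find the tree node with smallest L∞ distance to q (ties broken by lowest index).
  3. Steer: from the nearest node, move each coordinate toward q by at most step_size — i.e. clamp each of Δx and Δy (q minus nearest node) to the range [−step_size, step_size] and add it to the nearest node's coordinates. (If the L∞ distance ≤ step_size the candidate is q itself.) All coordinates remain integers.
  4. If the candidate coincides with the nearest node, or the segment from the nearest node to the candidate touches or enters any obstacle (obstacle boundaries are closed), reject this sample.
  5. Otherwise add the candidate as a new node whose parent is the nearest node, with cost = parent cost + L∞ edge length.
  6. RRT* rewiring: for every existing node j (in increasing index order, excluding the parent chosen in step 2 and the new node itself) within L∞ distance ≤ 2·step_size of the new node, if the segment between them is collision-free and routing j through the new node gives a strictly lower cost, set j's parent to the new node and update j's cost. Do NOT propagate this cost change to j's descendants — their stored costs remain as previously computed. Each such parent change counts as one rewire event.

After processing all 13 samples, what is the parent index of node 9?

Parent of node 9: 7

1. q=(18,9) nearest=0 d=16 new=(4,2) → add node 1 parent=0 cost=2
2. q=(3,11) nearest=1 d=9 new=(3,4) → add node 2 parent=1 cost=4
3. q=(4,18) nearest=2 d=14 new=(4,6) → add node 3 parent=2 cost=6
4. q=(27,30) nearest=3 d=24 new=(6,8) → add node 4 parent=3 cost=8
5. q=(1,25) nearest=4 d=17 new=(4,10) → add node 5 parent=4 cost=10
6. q=(16,14) nearest=4 d=10 new=(8,10) → add node 6 parent=4 cost=10
7. q=(10,14) nearest=6 d=4 new=(10,12) → add node 7 parent=6 cost=12
8. q=(10,11) nearest=7 d=1 new=(10,11) → add node 8 parent=7 cost=13
9. q=(0,37) nearest=7 d=25 new=(8,14) → add node 9 parent=7 cost=14
10. q=(15,11) nearest=7 d=5 new=(12,11) → add node 10 parent=7 cost=14
11. q=(19,35) nearest=9 d=21 new=(10,16) → add node 11 parent=9 cost=16
12. q=(22,31) nearest=11 d=15 new=(12,18) → add node 12 parent=11 cost=18
13. q=(14,41) nearest=12 d=23 new=(14,20) → add node 13 parent=12 cost=20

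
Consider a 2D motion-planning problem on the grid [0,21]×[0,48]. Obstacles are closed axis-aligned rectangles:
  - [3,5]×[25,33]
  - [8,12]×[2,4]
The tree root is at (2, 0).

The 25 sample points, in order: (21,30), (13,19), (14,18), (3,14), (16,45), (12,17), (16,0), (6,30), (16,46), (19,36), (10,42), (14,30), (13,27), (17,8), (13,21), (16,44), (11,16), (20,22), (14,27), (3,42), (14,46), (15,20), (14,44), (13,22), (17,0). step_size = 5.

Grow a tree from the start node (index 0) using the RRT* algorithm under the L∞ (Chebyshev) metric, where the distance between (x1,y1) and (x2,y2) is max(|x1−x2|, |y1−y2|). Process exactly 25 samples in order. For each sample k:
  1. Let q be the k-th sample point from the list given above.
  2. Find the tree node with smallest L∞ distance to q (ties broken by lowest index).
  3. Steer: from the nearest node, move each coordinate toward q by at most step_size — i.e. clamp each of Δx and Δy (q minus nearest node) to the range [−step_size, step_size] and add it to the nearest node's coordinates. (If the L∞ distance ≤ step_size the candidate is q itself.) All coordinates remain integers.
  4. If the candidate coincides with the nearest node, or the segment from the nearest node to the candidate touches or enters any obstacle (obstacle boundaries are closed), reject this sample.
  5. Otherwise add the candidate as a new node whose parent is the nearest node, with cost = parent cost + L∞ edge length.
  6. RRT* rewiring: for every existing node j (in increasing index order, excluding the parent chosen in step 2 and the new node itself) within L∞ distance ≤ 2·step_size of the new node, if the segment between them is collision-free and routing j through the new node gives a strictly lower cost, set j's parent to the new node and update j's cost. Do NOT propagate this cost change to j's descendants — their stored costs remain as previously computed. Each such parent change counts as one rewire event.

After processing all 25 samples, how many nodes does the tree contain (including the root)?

1. q=(21,30) nearest=0 d=30 new=(7,5) → add node 1 parent=0 cost=5
2. q=(13,19) nearest=1 d=14 new=(12,10) → add node 2 parent=1 cost=10
3. q=(14,18) nearest=2 d=8 new=(14,15) → add node 3 parent=2 cost=15
4. q=(3,14) nearest=1 d=9 new=(3,10) → add node 4 parent=1 cost=10
5. q=(16,45) nearest=3 d=30 new=(16,20) → add node 5 parent=3 cost=20
6. q=(12,17) nearest=3 d=2 new=(12,17) → add node 6 parent=3 cost=17
7. q=(16,0) nearest=1 d=9 new=(12,0) → blocked by [8,12]×[2,4], reject
8. q=(6,30) nearest=5 d=10 new=(11,25) → add node 7 parent=5 cost=25
9. q=(16,46) nearest=7 d=21 new=(16,30) → add node 8 parent=7 cost=30
10. q=(19,36) nearest=8 d=6 new=(19,35) → add node 9 parent=8 cost=35
11. q=(10,42) nearest=9 d=9 new=(14,40) → add node 10 parent=9 cost=40
12. q=(14,30) nearest=8 d=2 new=(14,30) → add node 11 parent=8 cost=32
13. q=(13,27) nearest=7 d=2 new=(13,27) → add node 12 parent=7 cost=27; rewire 11→12 (30<32)
14. q=(17,8) nearest=2 d=5 new=(17,8) → add node 13 parent=2 cost=15
15. q=(13,21) nearest=5 d=3 new=(13,21) → add node 14 parent=5 cost=23
16. q=(16,44) nearest=10 d=4 new=(16,44) → add node 15 parent=10 cost=44
17. q=(11,16) nearest=6 d=1 new=(11,16) → add node 16 parent=6 cost=18
18. q=(20,22) nearest=5 d=4 new=(20,22) → add node 17 parent=5 cost=24
19. q=(14,27) nearest=12 d=1 new=(14,27) → add node 18 parent=12 cost=28
20. q=(3,42) nearest=10 d=11 new=(9,42) → add node 19 parent=10 cost=45
21. q=(14,46) nearest=15 d=2 new=(14,46) → add node 20 parent=15 cost=46
22. q=(15,20) nearest=5 d=1 new=(15,20) → add node 21 parent=5 cost=21
23. q=(14,44) nearest=15 d=2 new=(14,44) → add node 22 parent=15 cost=46
24. q=(13,22) nearest=14 d=1 new=(13,22) → add node 23 parent=14 cost=24
25. q=(17,0) nearest=13 d=8 new=(17,3) → add node 24 parent=13 cost=20

Node count: 25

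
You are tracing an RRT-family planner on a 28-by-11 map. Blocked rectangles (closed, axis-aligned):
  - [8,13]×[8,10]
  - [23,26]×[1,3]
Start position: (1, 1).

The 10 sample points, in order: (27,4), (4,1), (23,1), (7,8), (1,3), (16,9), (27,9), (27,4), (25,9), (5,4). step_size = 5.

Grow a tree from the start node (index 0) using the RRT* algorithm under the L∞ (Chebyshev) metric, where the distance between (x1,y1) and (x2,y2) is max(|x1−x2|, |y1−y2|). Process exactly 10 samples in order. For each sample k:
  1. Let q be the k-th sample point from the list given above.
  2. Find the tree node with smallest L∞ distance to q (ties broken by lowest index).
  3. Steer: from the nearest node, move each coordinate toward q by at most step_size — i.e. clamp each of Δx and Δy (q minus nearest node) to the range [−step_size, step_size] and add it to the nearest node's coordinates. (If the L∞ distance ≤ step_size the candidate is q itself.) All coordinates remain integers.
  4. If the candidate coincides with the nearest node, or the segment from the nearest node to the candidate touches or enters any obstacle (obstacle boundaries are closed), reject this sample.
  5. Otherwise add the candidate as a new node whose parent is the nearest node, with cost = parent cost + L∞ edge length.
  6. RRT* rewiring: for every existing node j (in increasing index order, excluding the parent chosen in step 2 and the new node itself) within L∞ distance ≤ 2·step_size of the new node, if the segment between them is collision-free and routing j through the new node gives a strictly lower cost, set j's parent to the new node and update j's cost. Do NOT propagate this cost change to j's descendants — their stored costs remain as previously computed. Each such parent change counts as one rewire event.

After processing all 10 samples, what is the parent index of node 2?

1. q=(27,4) nearest=0 d=26 new=(6,4) → add node 1 parent=0 cost=5
2. q=(4,1) nearest=0 d=3 new=(4,1) → add node 2 parent=0 cost=3
3. q=(23,1) nearest=1 d=17 new=(11,1) → add node 3 parent=1 cost=10
4. q=(7,8) nearest=1 d=4 new=(7,8) → add node 4 parent=1 cost=9
5. q=(1,3) nearest=0 d=2 new=(1,3) → add node 5 parent=0 cost=2; rewire 4→5 (8<9)
6. q=(16,9) nearest=3 d=8 new=(16,6) → add node 6 parent=3 cost=15
7. q=(27,9) nearest=6 d=11 new=(21,9) → add node 7 parent=6 cost=20
8. q=(27,4) nearest=7 d=6 new=(26,4) → add node 8 parent=7 cost=25
9. q=(25,9) nearest=7 d=4 new=(25,9) → add node 9 parent=7 cost=24
10. q=(5,4) nearest=1 d=1 new=(5,4) → add node 10 parent=1 cost=6

Parent of node 2: 0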